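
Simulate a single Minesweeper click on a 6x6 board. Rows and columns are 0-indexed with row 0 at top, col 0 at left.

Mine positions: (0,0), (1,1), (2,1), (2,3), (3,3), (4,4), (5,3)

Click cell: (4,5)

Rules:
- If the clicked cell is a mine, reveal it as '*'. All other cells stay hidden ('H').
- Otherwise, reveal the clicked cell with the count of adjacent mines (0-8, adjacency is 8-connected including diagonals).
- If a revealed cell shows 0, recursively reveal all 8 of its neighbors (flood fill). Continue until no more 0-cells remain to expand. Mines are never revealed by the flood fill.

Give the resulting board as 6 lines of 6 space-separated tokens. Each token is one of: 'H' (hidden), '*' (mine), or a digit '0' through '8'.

H H H H H H
H H H H H H
H H H H H H
H H H H H H
H H H H H 1
H H H H H H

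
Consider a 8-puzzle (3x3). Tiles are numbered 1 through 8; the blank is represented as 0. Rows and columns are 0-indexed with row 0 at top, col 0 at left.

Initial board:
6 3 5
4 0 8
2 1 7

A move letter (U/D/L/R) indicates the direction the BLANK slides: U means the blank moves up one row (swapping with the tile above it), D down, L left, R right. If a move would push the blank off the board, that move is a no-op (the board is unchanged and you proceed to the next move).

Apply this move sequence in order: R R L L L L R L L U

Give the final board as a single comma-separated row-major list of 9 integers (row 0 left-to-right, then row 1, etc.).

After move 1 (R):
6 3 5
4 8 0
2 1 7

After move 2 (R):
6 3 5
4 8 0
2 1 7

After move 3 (L):
6 3 5
4 0 8
2 1 7

After move 4 (L):
6 3 5
0 4 8
2 1 7

After move 5 (L):
6 3 5
0 4 8
2 1 7

After move 6 (L):
6 3 5
0 4 8
2 1 7

After move 7 (R):
6 3 5
4 0 8
2 1 7

After move 8 (L):
6 3 5
0 4 8
2 1 7

After move 9 (L):
6 3 5
0 4 8
2 1 7

After move 10 (U):
0 3 5
6 4 8
2 1 7

Answer: 0, 3, 5, 6, 4, 8, 2, 1, 7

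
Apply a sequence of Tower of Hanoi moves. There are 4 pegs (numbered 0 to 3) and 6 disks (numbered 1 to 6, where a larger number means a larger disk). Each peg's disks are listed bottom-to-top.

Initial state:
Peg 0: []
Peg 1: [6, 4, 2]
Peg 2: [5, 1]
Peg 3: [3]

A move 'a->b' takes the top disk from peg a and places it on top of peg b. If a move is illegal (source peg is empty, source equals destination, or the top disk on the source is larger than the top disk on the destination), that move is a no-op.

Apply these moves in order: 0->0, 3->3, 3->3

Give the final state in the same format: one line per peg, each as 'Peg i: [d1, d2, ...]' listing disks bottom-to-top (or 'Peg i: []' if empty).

Answer: Peg 0: []
Peg 1: [6, 4, 2]
Peg 2: [5, 1]
Peg 3: [3]

Derivation:
After move 1 (0->0):
Peg 0: []
Peg 1: [6, 4, 2]
Peg 2: [5, 1]
Peg 3: [3]

After move 2 (3->3):
Peg 0: []
Peg 1: [6, 4, 2]
Peg 2: [5, 1]
Peg 3: [3]

After move 3 (3->3):
Peg 0: []
Peg 1: [6, 4, 2]
Peg 2: [5, 1]
Peg 3: [3]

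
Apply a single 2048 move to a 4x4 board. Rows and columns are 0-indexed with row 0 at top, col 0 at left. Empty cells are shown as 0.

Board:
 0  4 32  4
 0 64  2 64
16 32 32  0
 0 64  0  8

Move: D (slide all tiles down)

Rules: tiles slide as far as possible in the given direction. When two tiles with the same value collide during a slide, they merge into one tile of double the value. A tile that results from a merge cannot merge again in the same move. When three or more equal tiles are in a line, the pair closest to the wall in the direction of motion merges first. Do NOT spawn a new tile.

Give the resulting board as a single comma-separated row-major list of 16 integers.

Answer: 0, 4, 0, 0, 0, 64, 32, 4, 0, 32, 2, 64, 16, 64, 32, 8

Derivation:
Slide down:
col 0: [0, 0, 16, 0] -> [0, 0, 0, 16]
col 1: [4, 64, 32, 64] -> [4, 64, 32, 64]
col 2: [32, 2, 32, 0] -> [0, 32, 2, 32]
col 3: [4, 64, 0, 8] -> [0, 4, 64, 8]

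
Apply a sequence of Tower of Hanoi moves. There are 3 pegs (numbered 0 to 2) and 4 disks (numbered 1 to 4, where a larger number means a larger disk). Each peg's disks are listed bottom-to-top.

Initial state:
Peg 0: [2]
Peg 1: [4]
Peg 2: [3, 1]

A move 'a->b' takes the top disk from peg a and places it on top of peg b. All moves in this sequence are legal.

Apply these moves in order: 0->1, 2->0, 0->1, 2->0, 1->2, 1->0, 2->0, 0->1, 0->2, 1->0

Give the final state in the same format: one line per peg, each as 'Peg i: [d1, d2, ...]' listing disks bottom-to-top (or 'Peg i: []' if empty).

After move 1 (0->1):
Peg 0: []
Peg 1: [4, 2]
Peg 2: [3, 1]

After move 2 (2->0):
Peg 0: [1]
Peg 1: [4, 2]
Peg 2: [3]

After move 3 (0->1):
Peg 0: []
Peg 1: [4, 2, 1]
Peg 2: [3]

After move 4 (2->0):
Peg 0: [3]
Peg 1: [4, 2, 1]
Peg 2: []

After move 5 (1->2):
Peg 0: [3]
Peg 1: [4, 2]
Peg 2: [1]

After move 6 (1->0):
Peg 0: [3, 2]
Peg 1: [4]
Peg 2: [1]

After move 7 (2->0):
Peg 0: [3, 2, 1]
Peg 1: [4]
Peg 2: []

After move 8 (0->1):
Peg 0: [3, 2]
Peg 1: [4, 1]
Peg 2: []

After move 9 (0->2):
Peg 0: [3]
Peg 1: [4, 1]
Peg 2: [2]

After move 10 (1->0):
Peg 0: [3, 1]
Peg 1: [4]
Peg 2: [2]

Answer: Peg 0: [3, 1]
Peg 1: [4]
Peg 2: [2]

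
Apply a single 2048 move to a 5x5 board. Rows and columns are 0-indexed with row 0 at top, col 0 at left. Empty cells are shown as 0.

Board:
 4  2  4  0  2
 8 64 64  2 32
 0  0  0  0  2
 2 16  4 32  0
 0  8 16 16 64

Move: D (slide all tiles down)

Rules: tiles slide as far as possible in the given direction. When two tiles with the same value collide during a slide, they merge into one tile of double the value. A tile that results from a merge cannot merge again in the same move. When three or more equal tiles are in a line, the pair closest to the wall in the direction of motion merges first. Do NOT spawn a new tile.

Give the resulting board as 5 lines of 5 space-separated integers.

Answer:  0  0  0  0  0
 0  2  4  0  2
 4 64 64  2 32
 8 16  4 32  2
 2  8 16 16 64

Derivation:
Slide down:
col 0: [4, 8, 0, 2, 0] -> [0, 0, 4, 8, 2]
col 1: [2, 64, 0, 16, 8] -> [0, 2, 64, 16, 8]
col 2: [4, 64, 0, 4, 16] -> [0, 4, 64, 4, 16]
col 3: [0, 2, 0, 32, 16] -> [0, 0, 2, 32, 16]
col 4: [2, 32, 2, 0, 64] -> [0, 2, 32, 2, 64]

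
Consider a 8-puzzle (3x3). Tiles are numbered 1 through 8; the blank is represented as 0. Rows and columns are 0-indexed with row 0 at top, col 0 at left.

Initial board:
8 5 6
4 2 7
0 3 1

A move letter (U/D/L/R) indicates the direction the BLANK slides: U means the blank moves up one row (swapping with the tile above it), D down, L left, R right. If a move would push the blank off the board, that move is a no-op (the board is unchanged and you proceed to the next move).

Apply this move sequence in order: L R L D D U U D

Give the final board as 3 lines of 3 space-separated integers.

After move 1 (L):
8 5 6
4 2 7
0 3 1

After move 2 (R):
8 5 6
4 2 7
3 0 1

After move 3 (L):
8 5 6
4 2 7
0 3 1

After move 4 (D):
8 5 6
4 2 7
0 3 1

After move 5 (D):
8 5 6
4 2 7
0 3 1

After move 6 (U):
8 5 6
0 2 7
4 3 1

After move 7 (U):
0 5 6
8 2 7
4 3 1

After move 8 (D):
8 5 6
0 2 7
4 3 1

Answer: 8 5 6
0 2 7
4 3 1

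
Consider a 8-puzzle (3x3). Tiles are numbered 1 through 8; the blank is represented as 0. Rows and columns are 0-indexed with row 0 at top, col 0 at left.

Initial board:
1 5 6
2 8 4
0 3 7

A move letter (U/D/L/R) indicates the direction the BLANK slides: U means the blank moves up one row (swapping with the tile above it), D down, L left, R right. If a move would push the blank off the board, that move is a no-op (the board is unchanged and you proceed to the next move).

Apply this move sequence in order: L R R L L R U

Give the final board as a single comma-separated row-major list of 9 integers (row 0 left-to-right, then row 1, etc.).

After move 1 (L):
1 5 6
2 8 4
0 3 7

After move 2 (R):
1 5 6
2 8 4
3 0 7

After move 3 (R):
1 5 6
2 8 4
3 7 0

After move 4 (L):
1 5 6
2 8 4
3 0 7

After move 5 (L):
1 5 6
2 8 4
0 3 7

After move 6 (R):
1 5 6
2 8 4
3 0 7

After move 7 (U):
1 5 6
2 0 4
3 8 7

Answer: 1, 5, 6, 2, 0, 4, 3, 8, 7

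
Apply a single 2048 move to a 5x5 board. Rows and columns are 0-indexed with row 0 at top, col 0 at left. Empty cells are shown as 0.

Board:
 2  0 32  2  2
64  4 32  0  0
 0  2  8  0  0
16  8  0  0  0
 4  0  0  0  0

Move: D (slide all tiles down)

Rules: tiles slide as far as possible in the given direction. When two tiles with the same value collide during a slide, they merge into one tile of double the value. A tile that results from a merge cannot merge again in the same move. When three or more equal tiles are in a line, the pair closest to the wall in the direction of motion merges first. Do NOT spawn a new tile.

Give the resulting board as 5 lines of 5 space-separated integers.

Slide down:
col 0: [2, 64, 0, 16, 4] -> [0, 2, 64, 16, 4]
col 1: [0, 4, 2, 8, 0] -> [0, 0, 4, 2, 8]
col 2: [32, 32, 8, 0, 0] -> [0, 0, 0, 64, 8]
col 3: [2, 0, 0, 0, 0] -> [0, 0, 0, 0, 2]
col 4: [2, 0, 0, 0, 0] -> [0, 0, 0, 0, 2]

Answer:  0  0  0  0  0
 2  0  0  0  0
64  4  0  0  0
16  2 64  0  0
 4  8  8  2  2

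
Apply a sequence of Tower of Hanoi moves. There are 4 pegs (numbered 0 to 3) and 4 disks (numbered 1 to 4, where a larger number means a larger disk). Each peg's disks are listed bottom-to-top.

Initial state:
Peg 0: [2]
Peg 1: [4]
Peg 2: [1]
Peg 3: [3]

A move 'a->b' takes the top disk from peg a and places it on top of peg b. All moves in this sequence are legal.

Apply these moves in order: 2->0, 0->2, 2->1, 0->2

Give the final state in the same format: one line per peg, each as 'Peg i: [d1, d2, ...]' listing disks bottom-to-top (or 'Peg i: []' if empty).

Answer: Peg 0: []
Peg 1: [4, 1]
Peg 2: [2]
Peg 3: [3]

Derivation:
After move 1 (2->0):
Peg 0: [2, 1]
Peg 1: [4]
Peg 2: []
Peg 3: [3]

After move 2 (0->2):
Peg 0: [2]
Peg 1: [4]
Peg 2: [1]
Peg 3: [3]

After move 3 (2->1):
Peg 0: [2]
Peg 1: [4, 1]
Peg 2: []
Peg 3: [3]

After move 4 (0->2):
Peg 0: []
Peg 1: [4, 1]
Peg 2: [2]
Peg 3: [3]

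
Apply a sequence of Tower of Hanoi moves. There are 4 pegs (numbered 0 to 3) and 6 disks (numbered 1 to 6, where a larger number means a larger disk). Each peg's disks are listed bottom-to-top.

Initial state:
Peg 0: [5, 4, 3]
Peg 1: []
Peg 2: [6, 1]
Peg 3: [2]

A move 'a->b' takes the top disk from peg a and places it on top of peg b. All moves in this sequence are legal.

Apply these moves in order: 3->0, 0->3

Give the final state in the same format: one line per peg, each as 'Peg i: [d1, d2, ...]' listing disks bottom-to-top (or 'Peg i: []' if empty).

After move 1 (3->0):
Peg 0: [5, 4, 3, 2]
Peg 1: []
Peg 2: [6, 1]
Peg 3: []

After move 2 (0->3):
Peg 0: [5, 4, 3]
Peg 1: []
Peg 2: [6, 1]
Peg 3: [2]

Answer: Peg 0: [5, 4, 3]
Peg 1: []
Peg 2: [6, 1]
Peg 3: [2]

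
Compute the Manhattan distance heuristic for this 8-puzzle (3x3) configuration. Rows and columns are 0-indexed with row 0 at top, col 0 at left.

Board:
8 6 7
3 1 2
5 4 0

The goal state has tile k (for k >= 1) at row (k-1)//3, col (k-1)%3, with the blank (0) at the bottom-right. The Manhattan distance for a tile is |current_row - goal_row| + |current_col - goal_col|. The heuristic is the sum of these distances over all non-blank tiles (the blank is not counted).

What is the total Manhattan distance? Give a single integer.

Answer: 20

Derivation:
Tile 8: (0,0)->(2,1) = 3
Tile 6: (0,1)->(1,2) = 2
Tile 7: (0,2)->(2,0) = 4
Tile 3: (1,0)->(0,2) = 3
Tile 1: (1,1)->(0,0) = 2
Tile 2: (1,2)->(0,1) = 2
Tile 5: (2,0)->(1,1) = 2
Tile 4: (2,1)->(1,0) = 2
Sum: 3 + 2 + 4 + 3 + 2 + 2 + 2 + 2 = 20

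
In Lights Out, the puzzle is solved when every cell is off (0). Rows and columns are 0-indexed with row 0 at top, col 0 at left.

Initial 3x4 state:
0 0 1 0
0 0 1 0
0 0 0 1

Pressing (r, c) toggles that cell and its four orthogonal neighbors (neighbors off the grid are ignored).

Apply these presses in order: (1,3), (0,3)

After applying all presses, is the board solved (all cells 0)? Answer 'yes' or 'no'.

After press 1 at (1,3):
0 0 1 1
0 0 0 1
0 0 0 0

After press 2 at (0,3):
0 0 0 0
0 0 0 0
0 0 0 0

Lights still on: 0

Answer: yes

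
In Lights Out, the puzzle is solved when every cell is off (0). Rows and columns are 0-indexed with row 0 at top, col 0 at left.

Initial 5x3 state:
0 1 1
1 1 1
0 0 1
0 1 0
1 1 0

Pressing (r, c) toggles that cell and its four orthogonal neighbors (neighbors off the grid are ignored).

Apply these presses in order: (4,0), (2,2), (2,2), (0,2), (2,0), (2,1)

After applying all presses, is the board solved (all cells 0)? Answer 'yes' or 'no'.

After press 1 at (4,0):
0 1 1
1 1 1
0 0 1
1 1 0
0 0 0

After press 2 at (2,2):
0 1 1
1 1 0
0 1 0
1 1 1
0 0 0

After press 3 at (2,2):
0 1 1
1 1 1
0 0 1
1 1 0
0 0 0

After press 4 at (0,2):
0 0 0
1 1 0
0 0 1
1 1 0
0 0 0

After press 5 at (2,0):
0 0 0
0 1 0
1 1 1
0 1 0
0 0 0

After press 6 at (2,1):
0 0 0
0 0 0
0 0 0
0 0 0
0 0 0

Lights still on: 0

Answer: yes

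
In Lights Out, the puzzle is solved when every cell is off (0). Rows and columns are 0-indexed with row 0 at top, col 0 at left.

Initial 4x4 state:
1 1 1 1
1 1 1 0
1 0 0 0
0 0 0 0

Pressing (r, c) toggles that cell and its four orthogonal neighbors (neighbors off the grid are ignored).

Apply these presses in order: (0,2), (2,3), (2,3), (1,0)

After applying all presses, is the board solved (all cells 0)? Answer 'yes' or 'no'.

After press 1 at (0,2):
1 0 0 0
1 1 0 0
1 0 0 0
0 0 0 0

After press 2 at (2,3):
1 0 0 0
1 1 0 1
1 0 1 1
0 0 0 1

After press 3 at (2,3):
1 0 0 0
1 1 0 0
1 0 0 0
0 0 0 0

After press 4 at (1,0):
0 0 0 0
0 0 0 0
0 0 0 0
0 0 0 0

Lights still on: 0

Answer: yes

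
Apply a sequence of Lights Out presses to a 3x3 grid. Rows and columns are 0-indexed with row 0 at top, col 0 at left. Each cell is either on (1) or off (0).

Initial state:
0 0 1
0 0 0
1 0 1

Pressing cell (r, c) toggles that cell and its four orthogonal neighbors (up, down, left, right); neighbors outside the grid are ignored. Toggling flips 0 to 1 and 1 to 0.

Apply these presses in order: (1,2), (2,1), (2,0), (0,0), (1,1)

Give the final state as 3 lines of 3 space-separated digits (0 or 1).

Answer: 1 0 0
1 1 0
1 1 1

Derivation:
After press 1 at (1,2):
0 0 0
0 1 1
1 0 0

After press 2 at (2,1):
0 0 0
0 0 1
0 1 1

After press 3 at (2,0):
0 0 0
1 0 1
1 0 1

After press 4 at (0,0):
1 1 0
0 0 1
1 0 1

After press 5 at (1,1):
1 0 0
1 1 0
1 1 1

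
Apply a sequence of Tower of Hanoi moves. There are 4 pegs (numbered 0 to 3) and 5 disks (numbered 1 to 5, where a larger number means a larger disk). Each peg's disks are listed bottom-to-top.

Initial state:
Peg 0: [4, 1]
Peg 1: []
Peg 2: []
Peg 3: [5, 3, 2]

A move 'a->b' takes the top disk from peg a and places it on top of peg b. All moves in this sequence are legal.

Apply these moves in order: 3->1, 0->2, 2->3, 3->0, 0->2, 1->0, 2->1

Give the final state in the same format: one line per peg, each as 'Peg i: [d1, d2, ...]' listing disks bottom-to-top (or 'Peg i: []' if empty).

After move 1 (3->1):
Peg 0: [4, 1]
Peg 1: [2]
Peg 2: []
Peg 3: [5, 3]

After move 2 (0->2):
Peg 0: [4]
Peg 1: [2]
Peg 2: [1]
Peg 3: [5, 3]

After move 3 (2->3):
Peg 0: [4]
Peg 1: [2]
Peg 2: []
Peg 3: [5, 3, 1]

After move 4 (3->0):
Peg 0: [4, 1]
Peg 1: [2]
Peg 2: []
Peg 3: [5, 3]

After move 5 (0->2):
Peg 0: [4]
Peg 1: [2]
Peg 2: [1]
Peg 3: [5, 3]

After move 6 (1->0):
Peg 0: [4, 2]
Peg 1: []
Peg 2: [1]
Peg 3: [5, 3]

After move 7 (2->1):
Peg 0: [4, 2]
Peg 1: [1]
Peg 2: []
Peg 3: [5, 3]

Answer: Peg 0: [4, 2]
Peg 1: [1]
Peg 2: []
Peg 3: [5, 3]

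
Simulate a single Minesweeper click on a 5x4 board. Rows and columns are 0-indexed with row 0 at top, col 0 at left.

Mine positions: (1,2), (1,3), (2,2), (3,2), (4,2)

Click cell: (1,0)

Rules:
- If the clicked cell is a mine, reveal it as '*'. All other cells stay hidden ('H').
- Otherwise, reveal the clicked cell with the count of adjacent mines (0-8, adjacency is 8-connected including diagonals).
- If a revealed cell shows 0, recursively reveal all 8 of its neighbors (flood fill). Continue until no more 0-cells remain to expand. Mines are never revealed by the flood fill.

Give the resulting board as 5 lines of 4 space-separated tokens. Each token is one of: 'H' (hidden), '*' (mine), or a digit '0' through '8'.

0 1 H H
0 2 H H
0 3 H H
0 3 H H
0 2 H H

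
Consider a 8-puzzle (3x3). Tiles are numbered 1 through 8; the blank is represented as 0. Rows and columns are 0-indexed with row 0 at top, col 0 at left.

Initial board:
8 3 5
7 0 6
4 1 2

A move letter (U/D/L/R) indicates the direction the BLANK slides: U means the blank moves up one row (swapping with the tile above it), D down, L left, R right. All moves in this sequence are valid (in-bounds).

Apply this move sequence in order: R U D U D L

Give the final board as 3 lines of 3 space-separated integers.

After move 1 (R):
8 3 5
7 6 0
4 1 2

After move 2 (U):
8 3 0
7 6 5
4 1 2

After move 3 (D):
8 3 5
7 6 0
4 1 2

After move 4 (U):
8 3 0
7 6 5
4 1 2

After move 5 (D):
8 3 5
7 6 0
4 1 2

After move 6 (L):
8 3 5
7 0 6
4 1 2

Answer: 8 3 5
7 0 6
4 1 2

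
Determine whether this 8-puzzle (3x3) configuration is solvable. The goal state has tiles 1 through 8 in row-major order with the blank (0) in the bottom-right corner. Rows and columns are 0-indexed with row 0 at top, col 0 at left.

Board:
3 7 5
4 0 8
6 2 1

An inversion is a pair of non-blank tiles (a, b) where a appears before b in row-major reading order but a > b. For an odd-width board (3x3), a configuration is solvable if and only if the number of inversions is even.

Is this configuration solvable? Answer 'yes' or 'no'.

Inversions (pairs i<j in row-major order where tile[i] > tile[j] > 0): 18
18 is even, so the puzzle is solvable.

Answer: yes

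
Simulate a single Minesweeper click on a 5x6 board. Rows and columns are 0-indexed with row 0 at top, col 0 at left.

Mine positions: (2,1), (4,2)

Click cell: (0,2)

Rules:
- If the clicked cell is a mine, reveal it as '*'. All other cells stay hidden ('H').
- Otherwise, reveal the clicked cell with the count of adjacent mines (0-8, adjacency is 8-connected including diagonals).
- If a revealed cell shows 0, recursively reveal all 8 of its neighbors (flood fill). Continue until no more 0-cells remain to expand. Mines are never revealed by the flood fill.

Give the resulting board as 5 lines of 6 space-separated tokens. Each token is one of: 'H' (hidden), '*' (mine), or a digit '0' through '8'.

0 0 0 0 0 0
1 1 1 0 0 0
H H 1 0 0 0
H H 2 1 0 0
H H H 1 0 0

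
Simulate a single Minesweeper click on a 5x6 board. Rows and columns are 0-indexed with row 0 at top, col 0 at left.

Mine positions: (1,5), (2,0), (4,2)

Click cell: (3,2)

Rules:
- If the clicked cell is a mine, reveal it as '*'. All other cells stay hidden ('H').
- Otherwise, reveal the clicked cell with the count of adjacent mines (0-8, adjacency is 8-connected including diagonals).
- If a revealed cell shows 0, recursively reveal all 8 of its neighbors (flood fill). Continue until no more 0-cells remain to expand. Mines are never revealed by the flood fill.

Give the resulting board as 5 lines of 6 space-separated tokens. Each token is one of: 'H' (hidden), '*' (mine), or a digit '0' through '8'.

H H H H H H
H H H H H H
H H H H H H
H H 1 H H H
H H H H H H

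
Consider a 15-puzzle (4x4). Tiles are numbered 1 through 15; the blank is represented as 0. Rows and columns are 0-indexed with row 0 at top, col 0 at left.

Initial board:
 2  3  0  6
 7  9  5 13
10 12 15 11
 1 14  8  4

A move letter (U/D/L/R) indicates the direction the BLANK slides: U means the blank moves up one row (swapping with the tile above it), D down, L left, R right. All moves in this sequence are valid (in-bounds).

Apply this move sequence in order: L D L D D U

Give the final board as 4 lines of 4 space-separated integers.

After move 1 (L):
 2  0  3  6
 7  9  5 13
10 12 15 11
 1 14  8  4

After move 2 (D):
 2  9  3  6
 7  0  5 13
10 12 15 11
 1 14  8  4

After move 3 (L):
 2  9  3  6
 0  7  5 13
10 12 15 11
 1 14  8  4

After move 4 (D):
 2  9  3  6
10  7  5 13
 0 12 15 11
 1 14  8  4

After move 5 (D):
 2  9  3  6
10  7  5 13
 1 12 15 11
 0 14  8  4

After move 6 (U):
 2  9  3  6
10  7  5 13
 0 12 15 11
 1 14  8  4

Answer:  2  9  3  6
10  7  5 13
 0 12 15 11
 1 14  8  4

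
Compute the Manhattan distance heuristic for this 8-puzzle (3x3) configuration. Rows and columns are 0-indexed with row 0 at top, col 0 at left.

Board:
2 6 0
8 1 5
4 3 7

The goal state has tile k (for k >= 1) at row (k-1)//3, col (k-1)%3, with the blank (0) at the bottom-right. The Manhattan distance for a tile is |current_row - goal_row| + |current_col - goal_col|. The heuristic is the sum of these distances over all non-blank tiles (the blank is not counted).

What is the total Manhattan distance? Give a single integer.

Tile 2: (0,0)->(0,1) = 1
Tile 6: (0,1)->(1,2) = 2
Tile 8: (1,0)->(2,1) = 2
Tile 1: (1,1)->(0,0) = 2
Tile 5: (1,2)->(1,1) = 1
Tile 4: (2,0)->(1,0) = 1
Tile 3: (2,1)->(0,2) = 3
Tile 7: (2,2)->(2,0) = 2
Sum: 1 + 2 + 2 + 2 + 1 + 1 + 3 + 2 = 14

Answer: 14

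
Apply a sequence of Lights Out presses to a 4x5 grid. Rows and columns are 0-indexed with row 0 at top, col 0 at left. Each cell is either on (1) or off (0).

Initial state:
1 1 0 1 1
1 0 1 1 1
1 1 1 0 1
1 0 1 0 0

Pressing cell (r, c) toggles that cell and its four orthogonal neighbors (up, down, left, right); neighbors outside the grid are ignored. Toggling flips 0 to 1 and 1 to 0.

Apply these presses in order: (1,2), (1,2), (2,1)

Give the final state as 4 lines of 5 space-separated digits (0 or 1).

Answer: 1 1 0 1 1
1 1 1 1 1
0 0 0 0 1
1 1 1 0 0

Derivation:
After press 1 at (1,2):
1 1 1 1 1
1 1 0 0 1
1 1 0 0 1
1 0 1 0 0

After press 2 at (1,2):
1 1 0 1 1
1 0 1 1 1
1 1 1 0 1
1 0 1 0 0

After press 3 at (2,1):
1 1 0 1 1
1 1 1 1 1
0 0 0 0 1
1 1 1 0 0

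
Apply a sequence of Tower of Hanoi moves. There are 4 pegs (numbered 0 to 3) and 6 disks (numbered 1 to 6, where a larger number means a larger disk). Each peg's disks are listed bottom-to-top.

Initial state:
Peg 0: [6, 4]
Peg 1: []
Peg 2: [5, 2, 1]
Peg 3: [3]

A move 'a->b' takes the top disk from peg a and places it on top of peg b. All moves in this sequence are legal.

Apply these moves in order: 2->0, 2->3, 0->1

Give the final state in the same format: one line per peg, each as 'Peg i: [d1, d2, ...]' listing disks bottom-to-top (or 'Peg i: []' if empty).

Answer: Peg 0: [6, 4]
Peg 1: [1]
Peg 2: [5]
Peg 3: [3, 2]

Derivation:
After move 1 (2->0):
Peg 0: [6, 4, 1]
Peg 1: []
Peg 2: [5, 2]
Peg 3: [3]

After move 2 (2->3):
Peg 0: [6, 4, 1]
Peg 1: []
Peg 2: [5]
Peg 3: [3, 2]

After move 3 (0->1):
Peg 0: [6, 4]
Peg 1: [1]
Peg 2: [5]
Peg 3: [3, 2]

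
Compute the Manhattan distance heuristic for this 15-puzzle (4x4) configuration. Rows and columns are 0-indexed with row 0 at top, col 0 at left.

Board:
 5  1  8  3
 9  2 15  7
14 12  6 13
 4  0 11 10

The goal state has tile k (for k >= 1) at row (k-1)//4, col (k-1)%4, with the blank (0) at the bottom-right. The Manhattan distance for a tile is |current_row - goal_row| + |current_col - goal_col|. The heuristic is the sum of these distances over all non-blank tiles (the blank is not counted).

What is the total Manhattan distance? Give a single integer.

Answer: 30

Derivation:
Tile 5: at (0,0), goal (1,0), distance |0-1|+|0-0| = 1
Tile 1: at (0,1), goal (0,0), distance |0-0|+|1-0| = 1
Tile 8: at (0,2), goal (1,3), distance |0-1|+|2-3| = 2
Tile 3: at (0,3), goal (0,2), distance |0-0|+|3-2| = 1
Tile 9: at (1,0), goal (2,0), distance |1-2|+|0-0| = 1
Tile 2: at (1,1), goal (0,1), distance |1-0|+|1-1| = 1
Tile 15: at (1,2), goal (3,2), distance |1-3|+|2-2| = 2
Tile 7: at (1,3), goal (1,2), distance |1-1|+|3-2| = 1
Tile 14: at (2,0), goal (3,1), distance |2-3|+|0-1| = 2
Tile 12: at (2,1), goal (2,3), distance |2-2|+|1-3| = 2
Tile 6: at (2,2), goal (1,1), distance |2-1|+|2-1| = 2
Tile 13: at (2,3), goal (3,0), distance |2-3|+|3-0| = 4
Tile 4: at (3,0), goal (0,3), distance |3-0|+|0-3| = 6
Tile 11: at (3,2), goal (2,2), distance |3-2|+|2-2| = 1
Tile 10: at (3,3), goal (2,1), distance |3-2|+|3-1| = 3
Sum: 1 + 1 + 2 + 1 + 1 + 1 + 2 + 1 + 2 + 2 + 2 + 4 + 6 + 1 + 3 = 30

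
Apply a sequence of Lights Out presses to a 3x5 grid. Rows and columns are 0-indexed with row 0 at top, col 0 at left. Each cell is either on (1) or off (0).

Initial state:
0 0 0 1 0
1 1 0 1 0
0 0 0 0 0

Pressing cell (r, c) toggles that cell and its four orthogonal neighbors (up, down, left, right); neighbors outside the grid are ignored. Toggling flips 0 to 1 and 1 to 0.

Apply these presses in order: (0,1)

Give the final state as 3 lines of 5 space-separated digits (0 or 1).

After press 1 at (0,1):
1 1 1 1 0
1 0 0 1 0
0 0 0 0 0

Answer: 1 1 1 1 0
1 0 0 1 0
0 0 0 0 0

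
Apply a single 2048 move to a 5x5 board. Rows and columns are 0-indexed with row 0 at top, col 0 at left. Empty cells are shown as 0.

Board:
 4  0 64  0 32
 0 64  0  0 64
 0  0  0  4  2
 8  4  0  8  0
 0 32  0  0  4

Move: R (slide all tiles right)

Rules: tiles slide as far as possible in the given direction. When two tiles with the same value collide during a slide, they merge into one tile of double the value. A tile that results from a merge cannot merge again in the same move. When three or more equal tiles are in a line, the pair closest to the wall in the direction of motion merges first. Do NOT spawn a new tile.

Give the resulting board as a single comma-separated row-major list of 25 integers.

Slide right:
row 0: [4, 0, 64, 0, 32] -> [0, 0, 4, 64, 32]
row 1: [0, 64, 0, 0, 64] -> [0, 0, 0, 0, 128]
row 2: [0, 0, 0, 4, 2] -> [0, 0, 0, 4, 2]
row 3: [8, 4, 0, 8, 0] -> [0, 0, 8, 4, 8]
row 4: [0, 32, 0, 0, 4] -> [0, 0, 0, 32, 4]

Answer: 0, 0, 4, 64, 32, 0, 0, 0, 0, 128, 0, 0, 0, 4, 2, 0, 0, 8, 4, 8, 0, 0, 0, 32, 4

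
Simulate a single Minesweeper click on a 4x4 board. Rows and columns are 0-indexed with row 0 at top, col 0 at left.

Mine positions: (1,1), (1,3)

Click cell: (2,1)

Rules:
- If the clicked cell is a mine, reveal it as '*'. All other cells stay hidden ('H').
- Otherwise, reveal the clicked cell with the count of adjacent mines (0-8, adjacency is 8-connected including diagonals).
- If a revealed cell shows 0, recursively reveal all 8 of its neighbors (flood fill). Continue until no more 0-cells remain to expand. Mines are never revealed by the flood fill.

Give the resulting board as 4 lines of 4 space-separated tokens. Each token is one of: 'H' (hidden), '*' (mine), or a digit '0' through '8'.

H H H H
H H H H
H 1 H H
H H H H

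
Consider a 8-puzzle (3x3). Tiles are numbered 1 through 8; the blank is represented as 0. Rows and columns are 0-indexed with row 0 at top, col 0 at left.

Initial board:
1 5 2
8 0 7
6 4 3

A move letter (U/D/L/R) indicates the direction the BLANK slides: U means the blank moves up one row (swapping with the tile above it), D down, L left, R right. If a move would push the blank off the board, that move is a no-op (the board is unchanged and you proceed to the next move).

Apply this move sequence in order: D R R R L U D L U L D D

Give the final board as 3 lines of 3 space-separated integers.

After move 1 (D):
1 5 2
8 4 7
6 0 3

After move 2 (R):
1 5 2
8 4 7
6 3 0

After move 3 (R):
1 5 2
8 4 7
6 3 0

After move 4 (R):
1 5 2
8 4 7
6 3 0

After move 5 (L):
1 5 2
8 4 7
6 0 3

After move 6 (U):
1 5 2
8 0 7
6 4 3

After move 7 (D):
1 5 2
8 4 7
6 0 3

After move 8 (L):
1 5 2
8 4 7
0 6 3

After move 9 (U):
1 5 2
0 4 7
8 6 3

After move 10 (L):
1 5 2
0 4 7
8 6 3

After move 11 (D):
1 5 2
8 4 7
0 6 3

After move 12 (D):
1 5 2
8 4 7
0 6 3

Answer: 1 5 2
8 4 7
0 6 3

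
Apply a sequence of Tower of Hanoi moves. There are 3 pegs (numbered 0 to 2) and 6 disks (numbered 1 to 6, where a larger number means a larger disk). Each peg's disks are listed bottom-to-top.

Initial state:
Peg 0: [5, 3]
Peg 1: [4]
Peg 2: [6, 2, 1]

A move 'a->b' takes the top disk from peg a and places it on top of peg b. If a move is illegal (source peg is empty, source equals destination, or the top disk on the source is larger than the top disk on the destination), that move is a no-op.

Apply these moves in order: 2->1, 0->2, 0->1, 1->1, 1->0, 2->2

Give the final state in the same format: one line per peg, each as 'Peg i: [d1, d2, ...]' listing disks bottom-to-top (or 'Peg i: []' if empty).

Answer: Peg 0: [5, 3, 1]
Peg 1: [4]
Peg 2: [6, 2]

Derivation:
After move 1 (2->1):
Peg 0: [5, 3]
Peg 1: [4, 1]
Peg 2: [6, 2]

After move 2 (0->2):
Peg 0: [5, 3]
Peg 1: [4, 1]
Peg 2: [6, 2]

After move 3 (0->1):
Peg 0: [5, 3]
Peg 1: [4, 1]
Peg 2: [6, 2]

After move 4 (1->1):
Peg 0: [5, 3]
Peg 1: [4, 1]
Peg 2: [6, 2]

After move 5 (1->0):
Peg 0: [5, 3, 1]
Peg 1: [4]
Peg 2: [6, 2]

After move 6 (2->2):
Peg 0: [5, 3, 1]
Peg 1: [4]
Peg 2: [6, 2]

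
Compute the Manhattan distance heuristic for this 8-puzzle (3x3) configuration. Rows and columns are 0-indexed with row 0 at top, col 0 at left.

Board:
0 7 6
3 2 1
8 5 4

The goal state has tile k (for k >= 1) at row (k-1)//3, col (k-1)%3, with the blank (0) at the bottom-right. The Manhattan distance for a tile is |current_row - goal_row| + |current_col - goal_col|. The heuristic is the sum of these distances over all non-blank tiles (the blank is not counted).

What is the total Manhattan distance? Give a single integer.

Answer: 16

Derivation:
Tile 7: (0,1)->(2,0) = 3
Tile 6: (0,2)->(1,2) = 1
Tile 3: (1,0)->(0,2) = 3
Tile 2: (1,1)->(0,1) = 1
Tile 1: (1,2)->(0,0) = 3
Tile 8: (2,0)->(2,1) = 1
Tile 5: (2,1)->(1,1) = 1
Tile 4: (2,2)->(1,0) = 3
Sum: 3 + 1 + 3 + 1 + 3 + 1 + 1 + 3 = 16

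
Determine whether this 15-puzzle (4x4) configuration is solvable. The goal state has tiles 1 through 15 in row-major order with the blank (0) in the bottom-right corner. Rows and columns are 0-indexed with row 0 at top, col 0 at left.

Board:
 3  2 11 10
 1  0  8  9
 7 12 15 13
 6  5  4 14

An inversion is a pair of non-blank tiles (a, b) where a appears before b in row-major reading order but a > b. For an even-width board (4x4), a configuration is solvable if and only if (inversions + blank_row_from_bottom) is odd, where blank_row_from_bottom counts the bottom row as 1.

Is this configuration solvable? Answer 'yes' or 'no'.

Inversions: 43
Blank is in row 1 (0-indexed from top), which is row 3 counting from the bottom (bottom = 1).
43 + 3 = 46, which is even, so the puzzle is not solvable.

Answer: no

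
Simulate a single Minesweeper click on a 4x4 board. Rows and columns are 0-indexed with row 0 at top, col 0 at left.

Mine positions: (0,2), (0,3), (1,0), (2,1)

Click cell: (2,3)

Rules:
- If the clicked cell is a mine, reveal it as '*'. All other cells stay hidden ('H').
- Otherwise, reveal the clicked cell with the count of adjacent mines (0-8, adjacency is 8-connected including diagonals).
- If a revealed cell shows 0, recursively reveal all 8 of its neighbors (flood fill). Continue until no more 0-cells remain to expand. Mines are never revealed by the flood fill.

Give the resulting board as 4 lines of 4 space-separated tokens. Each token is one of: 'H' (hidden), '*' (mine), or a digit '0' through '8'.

H H H H
H H 3 2
H H 1 0
H H 1 0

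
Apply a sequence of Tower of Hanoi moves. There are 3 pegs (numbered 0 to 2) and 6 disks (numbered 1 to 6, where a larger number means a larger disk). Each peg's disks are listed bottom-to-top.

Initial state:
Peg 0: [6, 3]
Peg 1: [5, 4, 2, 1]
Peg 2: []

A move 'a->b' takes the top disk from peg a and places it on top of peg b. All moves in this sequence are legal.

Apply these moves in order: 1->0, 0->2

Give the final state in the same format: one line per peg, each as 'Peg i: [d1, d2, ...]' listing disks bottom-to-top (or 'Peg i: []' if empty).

Answer: Peg 0: [6, 3]
Peg 1: [5, 4, 2]
Peg 2: [1]

Derivation:
After move 1 (1->0):
Peg 0: [6, 3, 1]
Peg 1: [5, 4, 2]
Peg 2: []

After move 2 (0->2):
Peg 0: [6, 3]
Peg 1: [5, 4, 2]
Peg 2: [1]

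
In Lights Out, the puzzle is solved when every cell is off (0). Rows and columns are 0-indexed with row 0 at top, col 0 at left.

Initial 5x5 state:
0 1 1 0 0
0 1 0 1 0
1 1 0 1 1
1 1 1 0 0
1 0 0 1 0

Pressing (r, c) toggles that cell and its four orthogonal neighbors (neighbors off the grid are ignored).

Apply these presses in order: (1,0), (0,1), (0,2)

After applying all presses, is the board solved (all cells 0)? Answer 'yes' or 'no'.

Answer: no

Derivation:
After press 1 at (1,0):
1 1 1 0 0
1 0 0 1 0
0 1 0 1 1
1 1 1 0 0
1 0 0 1 0

After press 2 at (0,1):
0 0 0 0 0
1 1 0 1 0
0 1 0 1 1
1 1 1 0 0
1 0 0 1 0

After press 3 at (0,2):
0 1 1 1 0
1 1 1 1 0
0 1 0 1 1
1 1 1 0 0
1 0 0 1 0

Lights still on: 15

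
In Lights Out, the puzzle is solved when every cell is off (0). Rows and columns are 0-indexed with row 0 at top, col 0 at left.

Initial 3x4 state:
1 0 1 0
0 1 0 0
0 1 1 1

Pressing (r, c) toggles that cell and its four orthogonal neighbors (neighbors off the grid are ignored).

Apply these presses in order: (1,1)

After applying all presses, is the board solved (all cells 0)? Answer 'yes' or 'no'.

After press 1 at (1,1):
1 1 1 0
1 0 1 0
0 0 1 1

Lights still on: 7

Answer: no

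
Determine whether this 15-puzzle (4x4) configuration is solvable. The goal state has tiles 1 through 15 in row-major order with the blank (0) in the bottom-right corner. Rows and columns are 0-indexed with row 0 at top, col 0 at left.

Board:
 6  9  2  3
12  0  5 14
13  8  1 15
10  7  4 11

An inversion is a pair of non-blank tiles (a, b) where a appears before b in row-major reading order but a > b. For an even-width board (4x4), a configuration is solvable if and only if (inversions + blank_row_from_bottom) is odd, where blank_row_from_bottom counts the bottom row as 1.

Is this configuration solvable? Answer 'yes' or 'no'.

Inversions: 46
Blank is in row 1 (0-indexed from top), which is row 3 counting from the bottom (bottom = 1).
46 + 3 = 49, which is odd, so the puzzle is solvable.

Answer: yes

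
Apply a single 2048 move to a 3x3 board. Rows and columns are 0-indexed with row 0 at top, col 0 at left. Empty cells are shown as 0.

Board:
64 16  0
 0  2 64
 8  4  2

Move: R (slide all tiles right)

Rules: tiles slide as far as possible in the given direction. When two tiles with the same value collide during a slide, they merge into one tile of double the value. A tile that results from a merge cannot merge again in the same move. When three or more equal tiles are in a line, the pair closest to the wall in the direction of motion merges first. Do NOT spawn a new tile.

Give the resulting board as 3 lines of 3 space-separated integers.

Answer:  0 64 16
 0  2 64
 8  4  2

Derivation:
Slide right:
row 0: [64, 16, 0] -> [0, 64, 16]
row 1: [0, 2, 64] -> [0, 2, 64]
row 2: [8, 4, 2] -> [8, 4, 2]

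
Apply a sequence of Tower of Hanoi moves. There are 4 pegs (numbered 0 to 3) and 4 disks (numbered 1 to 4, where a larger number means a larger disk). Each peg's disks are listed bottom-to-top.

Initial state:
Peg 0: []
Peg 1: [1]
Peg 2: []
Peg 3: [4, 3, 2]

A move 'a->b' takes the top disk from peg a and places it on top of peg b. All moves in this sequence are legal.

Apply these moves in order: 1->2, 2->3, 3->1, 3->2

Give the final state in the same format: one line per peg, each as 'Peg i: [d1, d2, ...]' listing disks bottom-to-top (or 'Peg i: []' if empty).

Answer: Peg 0: []
Peg 1: [1]
Peg 2: [2]
Peg 3: [4, 3]

Derivation:
After move 1 (1->2):
Peg 0: []
Peg 1: []
Peg 2: [1]
Peg 3: [4, 3, 2]

After move 2 (2->3):
Peg 0: []
Peg 1: []
Peg 2: []
Peg 3: [4, 3, 2, 1]

After move 3 (3->1):
Peg 0: []
Peg 1: [1]
Peg 2: []
Peg 3: [4, 3, 2]

After move 4 (3->2):
Peg 0: []
Peg 1: [1]
Peg 2: [2]
Peg 3: [4, 3]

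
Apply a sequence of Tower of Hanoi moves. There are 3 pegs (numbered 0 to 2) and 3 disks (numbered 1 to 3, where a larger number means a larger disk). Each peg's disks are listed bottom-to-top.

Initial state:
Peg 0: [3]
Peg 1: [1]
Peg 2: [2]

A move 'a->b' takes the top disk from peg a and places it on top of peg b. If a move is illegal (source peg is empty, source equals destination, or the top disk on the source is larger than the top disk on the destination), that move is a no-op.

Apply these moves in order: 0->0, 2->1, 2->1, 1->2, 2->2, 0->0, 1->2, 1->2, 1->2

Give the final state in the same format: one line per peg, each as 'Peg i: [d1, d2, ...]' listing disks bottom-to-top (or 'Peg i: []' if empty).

After move 1 (0->0):
Peg 0: [3]
Peg 1: [1]
Peg 2: [2]

After move 2 (2->1):
Peg 0: [3]
Peg 1: [1]
Peg 2: [2]

After move 3 (2->1):
Peg 0: [3]
Peg 1: [1]
Peg 2: [2]

After move 4 (1->2):
Peg 0: [3]
Peg 1: []
Peg 2: [2, 1]

After move 5 (2->2):
Peg 0: [3]
Peg 1: []
Peg 2: [2, 1]

After move 6 (0->0):
Peg 0: [3]
Peg 1: []
Peg 2: [2, 1]

After move 7 (1->2):
Peg 0: [3]
Peg 1: []
Peg 2: [2, 1]

After move 8 (1->2):
Peg 0: [3]
Peg 1: []
Peg 2: [2, 1]

After move 9 (1->2):
Peg 0: [3]
Peg 1: []
Peg 2: [2, 1]

Answer: Peg 0: [3]
Peg 1: []
Peg 2: [2, 1]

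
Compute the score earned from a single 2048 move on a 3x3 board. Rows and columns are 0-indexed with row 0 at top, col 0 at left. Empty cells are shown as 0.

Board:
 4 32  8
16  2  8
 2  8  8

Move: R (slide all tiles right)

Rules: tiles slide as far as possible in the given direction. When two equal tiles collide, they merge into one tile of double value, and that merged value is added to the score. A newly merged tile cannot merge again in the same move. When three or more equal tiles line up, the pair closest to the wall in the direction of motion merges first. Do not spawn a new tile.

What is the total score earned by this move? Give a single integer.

Answer: 16

Derivation:
Slide right:
row 0: [4, 32, 8] -> [4, 32, 8]  score +0 (running 0)
row 1: [16, 2, 8] -> [16, 2, 8]  score +0 (running 0)
row 2: [2, 8, 8] -> [0, 2, 16]  score +16 (running 16)
Board after move:
 4 32  8
16  2  8
 0  2 16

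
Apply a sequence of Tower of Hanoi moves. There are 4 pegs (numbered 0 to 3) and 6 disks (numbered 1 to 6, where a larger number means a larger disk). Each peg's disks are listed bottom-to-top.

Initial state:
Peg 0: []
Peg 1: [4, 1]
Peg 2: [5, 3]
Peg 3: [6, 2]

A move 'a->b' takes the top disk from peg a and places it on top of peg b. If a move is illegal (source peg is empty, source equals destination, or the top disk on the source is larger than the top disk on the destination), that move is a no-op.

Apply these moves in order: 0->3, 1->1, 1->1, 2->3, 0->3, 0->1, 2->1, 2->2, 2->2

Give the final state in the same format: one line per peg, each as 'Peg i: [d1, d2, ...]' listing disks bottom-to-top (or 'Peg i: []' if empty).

After move 1 (0->3):
Peg 0: []
Peg 1: [4, 1]
Peg 2: [5, 3]
Peg 3: [6, 2]

After move 2 (1->1):
Peg 0: []
Peg 1: [4, 1]
Peg 2: [5, 3]
Peg 3: [6, 2]

After move 3 (1->1):
Peg 0: []
Peg 1: [4, 1]
Peg 2: [5, 3]
Peg 3: [6, 2]

After move 4 (2->3):
Peg 0: []
Peg 1: [4, 1]
Peg 2: [5, 3]
Peg 3: [6, 2]

After move 5 (0->3):
Peg 0: []
Peg 1: [4, 1]
Peg 2: [5, 3]
Peg 3: [6, 2]

After move 6 (0->1):
Peg 0: []
Peg 1: [4, 1]
Peg 2: [5, 3]
Peg 3: [6, 2]

After move 7 (2->1):
Peg 0: []
Peg 1: [4, 1]
Peg 2: [5, 3]
Peg 3: [6, 2]

After move 8 (2->2):
Peg 0: []
Peg 1: [4, 1]
Peg 2: [5, 3]
Peg 3: [6, 2]

After move 9 (2->2):
Peg 0: []
Peg 1: [4, 1]
Peg 2: [5, 3]
Peg 3: [6, 2]

Answer: Peg 0: []
Peg 1: [4, 1]
Peg 2: [5, 3]
Peg 3: [6, 2]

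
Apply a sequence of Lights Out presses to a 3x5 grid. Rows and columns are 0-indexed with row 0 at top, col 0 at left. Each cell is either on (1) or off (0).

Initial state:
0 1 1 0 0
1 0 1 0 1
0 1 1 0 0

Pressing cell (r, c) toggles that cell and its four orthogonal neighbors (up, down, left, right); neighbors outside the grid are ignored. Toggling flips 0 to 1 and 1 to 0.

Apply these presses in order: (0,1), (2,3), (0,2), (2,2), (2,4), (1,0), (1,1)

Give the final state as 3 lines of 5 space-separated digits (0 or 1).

Answer: 0 0 1 1 0
1 1 0 1 0
1 1 1 1 0

Derivation:
After press 1 at (0,1):
1 0 0 0 0
1 1 1 0 1
0 1 1 0 0

After press 2 at (2,3):
1 0 0 0 0
1 1 1 1 1
0 1 0 1 1

After press 3 at (0,2):
1 1 1 1 0
1 1 0 1 1
0 1 0 1 1

After press 4 at (2,2):
1 1 1 1 0
1 1 1 1 1
0 0 1 0 1

After press 5 at (2,4):
1 1 1 1 0
1 1 1 1 0
0 0 1 1 0

After press 6 at (1,0):
0 1 1 1 0
0 0 1 1 0
1 0 1 1 0

After press 7 at (1,1):
0 0 1 1 0
1 1 0 1 0
1 1 1 1 0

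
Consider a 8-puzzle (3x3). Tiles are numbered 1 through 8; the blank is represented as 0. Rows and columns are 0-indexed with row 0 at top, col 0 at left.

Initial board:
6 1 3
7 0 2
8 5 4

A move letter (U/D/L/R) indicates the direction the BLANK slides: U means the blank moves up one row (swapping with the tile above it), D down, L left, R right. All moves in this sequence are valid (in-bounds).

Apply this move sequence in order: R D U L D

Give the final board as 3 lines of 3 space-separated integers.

After move 1 (R):
6 1 3
7 2 0
8 5 4

After move 2 (D):
6 1 3
7 2 4
8 5 0

After move 3 (U):
6 1 3
7 2 0
8 5 4

After move 4 (L):
6 1 3
7 0 2
8 5 4

After move 5 (D):
6 1 3
7 5 2
8 0 4

Answer: 6 1 3
7 5 2
8 0 4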